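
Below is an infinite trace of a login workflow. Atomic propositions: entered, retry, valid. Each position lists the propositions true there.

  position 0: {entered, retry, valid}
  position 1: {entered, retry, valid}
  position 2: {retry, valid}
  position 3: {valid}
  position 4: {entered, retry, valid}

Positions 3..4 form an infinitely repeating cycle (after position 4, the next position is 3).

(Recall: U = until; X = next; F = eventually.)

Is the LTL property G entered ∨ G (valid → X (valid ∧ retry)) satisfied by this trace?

Does not hold

entered must hold at every position from 0 onward. It fails at position 2, so G entered is false.
valid → X (valid ∧ retry) must hold at every position from 0 onward. It fails at position 2, so G (valid → X (valid ∧ retry)) is false.
Positions where valid holds: 0, 1, 2, 3, 4.
Check X (valid ∧ retry) at each: 0→ok, 1→ok, 2→fails, 3→ok, 4→fails.
At position 0: G entered is false; G (valid → X (valid ∧ retry)) is false; so G entered ∨ G (valid → X (valid ∧ retry)) is false.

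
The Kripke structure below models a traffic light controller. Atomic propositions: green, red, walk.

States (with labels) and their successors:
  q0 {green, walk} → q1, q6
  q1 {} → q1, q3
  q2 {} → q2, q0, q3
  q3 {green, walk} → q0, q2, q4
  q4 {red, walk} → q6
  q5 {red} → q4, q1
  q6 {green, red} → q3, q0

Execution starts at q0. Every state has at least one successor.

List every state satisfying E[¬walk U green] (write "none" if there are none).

{q0, q1, q2, q3, q5, q6}

States satisfying ¬walk: {q1, q2, q5, q6}.
States satisfying green: {q0, q3, q6}.
States satisfying E[¬walk U green]: {q0, q1, q2, q3, q5, q6}.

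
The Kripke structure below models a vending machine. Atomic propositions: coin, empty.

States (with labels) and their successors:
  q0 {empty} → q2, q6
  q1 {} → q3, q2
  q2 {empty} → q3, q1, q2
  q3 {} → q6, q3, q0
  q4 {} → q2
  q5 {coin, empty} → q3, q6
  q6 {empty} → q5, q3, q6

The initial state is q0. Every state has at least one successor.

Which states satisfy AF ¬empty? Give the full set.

States satisfying ¬empty: {q1, q3, q4}.
States satisfying AF ¬empty: {q1, q3, q4}.

{q1, q3, q4}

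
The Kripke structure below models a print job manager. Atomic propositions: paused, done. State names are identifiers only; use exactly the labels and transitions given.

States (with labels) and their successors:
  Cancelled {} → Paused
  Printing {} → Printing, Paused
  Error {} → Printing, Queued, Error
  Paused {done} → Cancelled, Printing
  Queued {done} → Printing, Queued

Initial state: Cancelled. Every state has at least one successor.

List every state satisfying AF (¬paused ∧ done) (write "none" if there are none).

States satisfying ¬paused ∧ done: {Paused, Queued}.
States satisfying AF (¬paused ∧ done): {Cancelled, Paused, Queued}.

{Cancelled, Paused, Queued}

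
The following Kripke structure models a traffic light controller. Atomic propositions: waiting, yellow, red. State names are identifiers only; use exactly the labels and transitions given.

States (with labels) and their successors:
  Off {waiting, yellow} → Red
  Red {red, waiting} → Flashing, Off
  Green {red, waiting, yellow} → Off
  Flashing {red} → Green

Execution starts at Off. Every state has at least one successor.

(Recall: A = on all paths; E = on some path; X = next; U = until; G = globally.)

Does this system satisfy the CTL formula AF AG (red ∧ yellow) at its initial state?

Does not hold

States satisfying AG (red ∧ yellow): ∅.
States satisfying AF AG (red ∧ yellow): ∅.
There is a path from Off along which AG (red ∧ yellow) never holds.
Off ∉ Sat(AF AG (red ∧ yellow)).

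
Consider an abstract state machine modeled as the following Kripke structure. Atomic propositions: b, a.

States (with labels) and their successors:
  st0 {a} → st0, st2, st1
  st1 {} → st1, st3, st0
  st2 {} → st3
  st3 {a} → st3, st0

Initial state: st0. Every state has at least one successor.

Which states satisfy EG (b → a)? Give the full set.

States satisfying b → a: {st0, st1, st2, st3}.
States satisfying EG (b → a): {st0, st1, st2, st3}.

{st0, st1, st2, st3}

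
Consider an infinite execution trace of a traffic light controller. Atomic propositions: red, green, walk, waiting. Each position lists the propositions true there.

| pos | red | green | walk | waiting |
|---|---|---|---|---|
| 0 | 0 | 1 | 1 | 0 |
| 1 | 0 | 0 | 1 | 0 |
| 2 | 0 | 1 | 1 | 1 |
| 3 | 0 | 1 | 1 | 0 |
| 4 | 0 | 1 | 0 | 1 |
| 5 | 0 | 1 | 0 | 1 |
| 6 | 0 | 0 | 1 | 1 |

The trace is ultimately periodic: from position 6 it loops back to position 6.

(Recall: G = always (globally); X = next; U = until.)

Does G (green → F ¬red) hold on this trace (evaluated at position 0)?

green → F ¬red holds at every position 0..6, and those are all positions ever visited, so G (green → F ¬red) holds.
Positions where green holds: 0, 2, 3, 4, 5.
Check F ¬red at each: 0→ok, 2→ok, 3→ok, 4→ok, 5→ok.

Holds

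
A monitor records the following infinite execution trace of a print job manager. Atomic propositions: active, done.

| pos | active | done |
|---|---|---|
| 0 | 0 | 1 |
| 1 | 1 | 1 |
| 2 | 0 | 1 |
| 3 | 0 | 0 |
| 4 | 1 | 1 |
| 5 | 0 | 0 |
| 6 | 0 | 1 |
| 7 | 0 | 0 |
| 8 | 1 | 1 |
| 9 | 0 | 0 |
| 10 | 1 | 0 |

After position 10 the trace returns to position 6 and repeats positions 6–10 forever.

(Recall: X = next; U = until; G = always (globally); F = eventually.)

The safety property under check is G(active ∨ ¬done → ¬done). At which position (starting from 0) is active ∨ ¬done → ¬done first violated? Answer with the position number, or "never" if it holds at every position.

1

Check active ∨ ¬done → ¬done at each position in order: 0 ✓.
At position 1 the labels are {active, done}, so active ∨ ¬done → ¬done is false there. This is the first violation.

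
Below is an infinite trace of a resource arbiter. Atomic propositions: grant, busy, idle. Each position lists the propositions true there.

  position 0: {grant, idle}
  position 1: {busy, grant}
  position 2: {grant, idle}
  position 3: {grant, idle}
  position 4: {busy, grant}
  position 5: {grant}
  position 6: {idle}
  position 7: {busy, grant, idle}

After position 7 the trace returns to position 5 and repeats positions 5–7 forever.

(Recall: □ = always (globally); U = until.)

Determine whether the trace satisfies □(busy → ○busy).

Violated

busy → ○busy must hold at every position from 0 onward. It fails at position 1, so □(busy → ○busy) is false.
Positions where busy holds: 1, 4, 7.
Check ○busy at each: 1→fails, 4→fails, 7→fails.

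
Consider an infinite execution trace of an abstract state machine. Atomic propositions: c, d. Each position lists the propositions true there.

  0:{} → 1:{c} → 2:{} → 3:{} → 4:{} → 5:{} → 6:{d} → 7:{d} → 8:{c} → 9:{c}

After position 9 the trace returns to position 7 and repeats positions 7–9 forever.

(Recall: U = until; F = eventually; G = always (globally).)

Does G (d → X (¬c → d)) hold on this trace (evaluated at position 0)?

d → X (¬c → d) holds at every position 0..9, and those are all positions ever visited, so G (d → X (¬c → d)) holds.
Positions where d holds: 6, 7.
Check X (¬c → d) at each: 6→ok, 7→ok.

Yes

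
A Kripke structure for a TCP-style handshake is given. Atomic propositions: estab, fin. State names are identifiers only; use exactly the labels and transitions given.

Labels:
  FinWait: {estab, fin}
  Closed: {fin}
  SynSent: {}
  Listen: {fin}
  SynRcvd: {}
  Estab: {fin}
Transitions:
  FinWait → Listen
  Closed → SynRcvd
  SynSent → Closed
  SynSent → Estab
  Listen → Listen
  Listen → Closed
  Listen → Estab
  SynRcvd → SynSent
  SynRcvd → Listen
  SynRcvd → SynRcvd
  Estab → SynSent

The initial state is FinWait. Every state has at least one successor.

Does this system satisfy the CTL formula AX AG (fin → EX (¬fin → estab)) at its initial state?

Violated

States satisfying AG (fin → EX (¬fin → estab)): ∅.
States satisfying AX AG (fin → EX (¬fin → estab)): ∅.
FinWait ∉ Sat(AX AG (fin → EX (¬fin → estab))).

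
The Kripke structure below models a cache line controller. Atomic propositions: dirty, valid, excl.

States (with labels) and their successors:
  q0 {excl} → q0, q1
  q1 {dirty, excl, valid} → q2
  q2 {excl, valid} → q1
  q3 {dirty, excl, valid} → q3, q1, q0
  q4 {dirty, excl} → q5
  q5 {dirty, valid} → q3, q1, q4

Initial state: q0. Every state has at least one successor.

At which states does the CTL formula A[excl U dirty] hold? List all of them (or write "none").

{q1, q2, q3, q4, q5}

States satisfying excl: {q0, q1, q2, q3, q4}.
States satisfying dirty: {q1, q3, q4, q5}.
States satisfying A[excl U dirty]: {q1, q2, q3, q4, q5}.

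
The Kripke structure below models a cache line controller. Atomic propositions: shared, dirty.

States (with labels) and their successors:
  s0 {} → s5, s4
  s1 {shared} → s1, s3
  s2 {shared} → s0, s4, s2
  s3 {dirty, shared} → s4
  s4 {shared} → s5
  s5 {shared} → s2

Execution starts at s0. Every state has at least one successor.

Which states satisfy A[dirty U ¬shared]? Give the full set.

States satisfying dirty: {s3}.
States satisfying ¬shared: {s0}.
States satisfying A[dirty U ¬shared]: {s0}.

{s0}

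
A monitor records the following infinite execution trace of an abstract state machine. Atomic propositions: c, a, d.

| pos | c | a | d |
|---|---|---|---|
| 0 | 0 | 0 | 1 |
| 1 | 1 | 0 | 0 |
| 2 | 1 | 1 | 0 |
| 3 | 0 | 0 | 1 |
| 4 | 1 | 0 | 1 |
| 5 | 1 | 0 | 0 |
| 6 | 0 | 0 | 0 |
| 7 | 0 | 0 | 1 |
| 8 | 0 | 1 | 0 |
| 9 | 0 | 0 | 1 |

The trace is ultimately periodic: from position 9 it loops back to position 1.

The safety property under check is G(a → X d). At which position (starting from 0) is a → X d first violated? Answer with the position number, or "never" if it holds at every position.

a → X d holds at every position 0..9, and those are all the positions the trace ever visits, so the invariant G(a → X d) is never violated.

never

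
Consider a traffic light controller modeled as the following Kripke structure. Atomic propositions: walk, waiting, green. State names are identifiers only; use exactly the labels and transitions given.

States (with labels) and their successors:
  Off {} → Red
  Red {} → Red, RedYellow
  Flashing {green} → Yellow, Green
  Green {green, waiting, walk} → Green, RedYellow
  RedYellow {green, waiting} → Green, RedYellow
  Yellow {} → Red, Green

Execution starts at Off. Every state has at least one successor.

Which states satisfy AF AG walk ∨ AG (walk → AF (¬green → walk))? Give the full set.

States satisfying AG walk: ∅.
States satisfying AF AG walk: ∅.
States satisfying walk → AF (¬green → walk): {Off, Red, Flashing, Green, RedYellow, Yellow}.
States satisfying AG (walk → AF (¬green → walk)): {Off, Red, Flashing, Green, RedYellow, Yellow}.
States satisfying AF AG walk ∨ AG (walk → AF (¬green → walk)): {Off, Red, Flashing, Green, RedYellow, Yellow}.

{Off, Red, Flashing, Green, RedYellow, Yellow}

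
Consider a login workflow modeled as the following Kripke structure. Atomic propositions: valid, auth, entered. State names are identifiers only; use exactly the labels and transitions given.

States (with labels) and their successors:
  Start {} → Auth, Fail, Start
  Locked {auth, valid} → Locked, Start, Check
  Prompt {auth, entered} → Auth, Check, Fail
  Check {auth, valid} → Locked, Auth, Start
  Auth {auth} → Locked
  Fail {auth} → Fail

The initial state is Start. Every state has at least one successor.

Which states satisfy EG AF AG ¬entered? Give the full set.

States satisfying AF AG ¬entered: {Start, Locked, Prompt, Check, Auth, Fail}.
States satisfying EG AF AG ¬entered: {Start, Locked, Prompt, Check, Auth, Fail}.

{Start, Locked, Prompt, Check, Auth, Fail}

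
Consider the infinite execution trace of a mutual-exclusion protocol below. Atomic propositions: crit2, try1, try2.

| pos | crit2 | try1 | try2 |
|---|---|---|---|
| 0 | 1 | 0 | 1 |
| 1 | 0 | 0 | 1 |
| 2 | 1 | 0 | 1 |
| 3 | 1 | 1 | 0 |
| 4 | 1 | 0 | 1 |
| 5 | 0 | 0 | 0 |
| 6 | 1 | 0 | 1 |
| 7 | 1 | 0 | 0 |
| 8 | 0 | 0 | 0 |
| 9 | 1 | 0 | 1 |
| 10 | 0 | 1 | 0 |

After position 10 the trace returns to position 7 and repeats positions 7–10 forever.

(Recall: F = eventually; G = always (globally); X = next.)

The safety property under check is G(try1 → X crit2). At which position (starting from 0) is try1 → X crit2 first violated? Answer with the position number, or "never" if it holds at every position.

never

try1 → X crit2 holds at every position 0..10, and those are all the positions the trace ever visits, so the invariant G(try1 → X crit2) is never violated.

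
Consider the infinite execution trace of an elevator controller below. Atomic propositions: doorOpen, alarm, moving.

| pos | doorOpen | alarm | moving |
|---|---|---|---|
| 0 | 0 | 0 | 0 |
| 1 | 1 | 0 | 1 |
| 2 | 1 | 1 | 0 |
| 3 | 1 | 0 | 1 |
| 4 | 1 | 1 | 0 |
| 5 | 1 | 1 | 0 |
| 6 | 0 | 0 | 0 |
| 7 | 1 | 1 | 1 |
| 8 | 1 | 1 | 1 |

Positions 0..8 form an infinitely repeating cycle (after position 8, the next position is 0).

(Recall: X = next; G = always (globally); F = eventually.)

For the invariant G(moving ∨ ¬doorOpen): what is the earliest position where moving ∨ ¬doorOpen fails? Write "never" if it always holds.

Check moving ∨ ¬doorOpen at each position in order: 0 ✓, 1 ✓.
At position 2 the labels are {alarm, doorOpen}, so moving ∨ ¬doorOpen is false there. This is the first violation.

2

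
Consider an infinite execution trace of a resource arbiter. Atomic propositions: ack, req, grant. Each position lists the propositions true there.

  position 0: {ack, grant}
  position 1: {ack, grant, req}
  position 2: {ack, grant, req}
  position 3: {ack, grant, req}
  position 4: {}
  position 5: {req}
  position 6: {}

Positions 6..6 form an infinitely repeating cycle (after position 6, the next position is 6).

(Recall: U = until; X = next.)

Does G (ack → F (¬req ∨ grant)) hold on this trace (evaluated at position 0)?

ack → F (¬req ∨ grant) holds at every position 0..6, and those are all positions ever visited, so G (ack → F (¬req ∨ grant)) holds.
Positions where ack holds: 0, 1, 2, 3.
Check F (¬req ∨ grant) at each: 0→ok, 1→ok, 2→ok, 3→ok.

Holds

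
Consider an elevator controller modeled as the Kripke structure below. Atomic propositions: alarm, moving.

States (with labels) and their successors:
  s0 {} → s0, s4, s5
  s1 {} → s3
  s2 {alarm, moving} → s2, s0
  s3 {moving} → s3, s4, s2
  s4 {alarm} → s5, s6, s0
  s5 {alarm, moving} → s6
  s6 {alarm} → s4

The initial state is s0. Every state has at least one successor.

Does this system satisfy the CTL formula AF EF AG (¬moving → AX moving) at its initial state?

No

States satisfying EF AG (¬moving → AX moving): ∅.
States satisfying AF EF AG (¬moving → AX moving): ∅.
There is a path from s0 along which EF AG (¬moving → AX moving) never holds.
s0 ∉ Sat(AF EF AG (¬moving → AX moving)).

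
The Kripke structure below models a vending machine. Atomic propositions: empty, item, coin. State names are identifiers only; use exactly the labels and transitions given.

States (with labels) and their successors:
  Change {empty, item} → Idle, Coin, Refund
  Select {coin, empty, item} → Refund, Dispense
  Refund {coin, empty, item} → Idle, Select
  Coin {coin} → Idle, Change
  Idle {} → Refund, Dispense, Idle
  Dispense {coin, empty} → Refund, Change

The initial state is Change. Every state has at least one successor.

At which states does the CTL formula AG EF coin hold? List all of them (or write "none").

States satisfying EF coin: {Change, Select, Refund, Coin, Idle, Dispense}.
States satisfying AG EF coin: {Change, Select, Refund, Coin, Idle, Dispense}.

{Change, Select, Refund, Coin, Idle, Dispense}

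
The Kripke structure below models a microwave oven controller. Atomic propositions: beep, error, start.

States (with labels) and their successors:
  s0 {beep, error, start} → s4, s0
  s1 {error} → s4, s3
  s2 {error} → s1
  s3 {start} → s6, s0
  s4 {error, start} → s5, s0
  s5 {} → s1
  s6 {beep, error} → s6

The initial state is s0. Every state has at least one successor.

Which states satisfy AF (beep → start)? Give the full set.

{s0, s1, s2, s3, s4, s5}

States satisfying beep → start: {s0, s1, s2, s3, s4, s5}.
States satisfying AF (beep → start): {s0, s1, s2, s3, s4, s5}.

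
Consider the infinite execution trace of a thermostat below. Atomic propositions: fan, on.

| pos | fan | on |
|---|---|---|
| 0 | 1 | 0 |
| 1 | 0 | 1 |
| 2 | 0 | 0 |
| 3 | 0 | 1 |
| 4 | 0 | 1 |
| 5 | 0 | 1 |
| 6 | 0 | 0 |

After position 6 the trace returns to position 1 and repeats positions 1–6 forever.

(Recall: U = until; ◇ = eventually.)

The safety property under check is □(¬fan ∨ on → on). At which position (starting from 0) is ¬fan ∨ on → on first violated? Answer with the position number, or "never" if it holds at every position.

Check ¬fan ∨ on → on at each position in order: 0 ✓, 1 ✓.
At position 2 the labels are {}, so ¬fan ∨ on → on is false there. This is the first violation.

2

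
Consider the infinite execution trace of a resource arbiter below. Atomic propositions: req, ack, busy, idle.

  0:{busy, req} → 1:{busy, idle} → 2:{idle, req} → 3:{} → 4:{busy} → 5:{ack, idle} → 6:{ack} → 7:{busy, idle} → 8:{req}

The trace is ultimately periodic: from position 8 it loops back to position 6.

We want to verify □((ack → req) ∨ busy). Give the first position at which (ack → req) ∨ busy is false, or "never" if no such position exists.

Check (ack → req) ∨ busy at each position in order: 0 ✓, 1 ✓, 2 ✓, 3 ✓, 4 ✓.
At position 5 the labels are {ack, idle}, so (ack → req) ∨ busy is false there. This is the first violation.

5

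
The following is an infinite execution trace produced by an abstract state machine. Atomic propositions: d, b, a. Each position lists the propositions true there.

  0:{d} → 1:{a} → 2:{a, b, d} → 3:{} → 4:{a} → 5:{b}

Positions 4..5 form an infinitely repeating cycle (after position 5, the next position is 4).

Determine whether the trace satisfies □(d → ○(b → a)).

Holds

d → ○(b → a) holds at every position 0..5, and those are all positions ever visited, so □(d → ○(b → a)) holds.
Positions where d holds: 0, 2.
Check ○(b → a) at each: 0→ok, 2→ok.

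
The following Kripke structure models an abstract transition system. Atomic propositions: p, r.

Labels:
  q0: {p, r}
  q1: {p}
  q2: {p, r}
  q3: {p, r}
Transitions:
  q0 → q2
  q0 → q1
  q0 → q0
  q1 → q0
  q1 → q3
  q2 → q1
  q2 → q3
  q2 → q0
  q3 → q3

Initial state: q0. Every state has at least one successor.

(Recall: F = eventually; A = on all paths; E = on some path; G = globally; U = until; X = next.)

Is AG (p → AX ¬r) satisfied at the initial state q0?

States satisfying p → AX ¬r: ∅.
States satisfying AG (p → AX ¬r): ∅.
q0 is reachable from q0 and violates p → AX ¬r, so AG fails at q0.
q0 ∉ Sat(AG (p → AX ¬r)).

Violated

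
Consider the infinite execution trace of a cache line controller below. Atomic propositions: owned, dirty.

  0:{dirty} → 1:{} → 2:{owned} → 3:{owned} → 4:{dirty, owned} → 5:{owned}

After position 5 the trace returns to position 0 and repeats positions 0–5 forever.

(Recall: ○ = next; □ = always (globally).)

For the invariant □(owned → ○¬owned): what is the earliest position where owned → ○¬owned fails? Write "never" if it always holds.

2

Check owned → ○¬owned at each position in order: 0 ✓, 1 ✓.
At position 2 the labels are {owned} and the next position 3 has {owned}, so owned → ○¬owned is false there. This is the first violation.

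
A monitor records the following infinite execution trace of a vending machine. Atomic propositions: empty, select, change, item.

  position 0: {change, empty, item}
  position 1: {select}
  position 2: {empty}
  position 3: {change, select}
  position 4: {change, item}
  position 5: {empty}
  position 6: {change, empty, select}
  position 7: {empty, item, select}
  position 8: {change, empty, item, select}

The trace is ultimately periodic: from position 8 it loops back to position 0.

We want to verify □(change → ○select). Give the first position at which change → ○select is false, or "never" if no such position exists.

Check change → ○select at each position in order: 0 ✓, 1 ✓, 2 ✓.
At position 3 the labels are {change, select} and the next position 4 has {change, item}, so change → ○select is false there. This is the first violation.

3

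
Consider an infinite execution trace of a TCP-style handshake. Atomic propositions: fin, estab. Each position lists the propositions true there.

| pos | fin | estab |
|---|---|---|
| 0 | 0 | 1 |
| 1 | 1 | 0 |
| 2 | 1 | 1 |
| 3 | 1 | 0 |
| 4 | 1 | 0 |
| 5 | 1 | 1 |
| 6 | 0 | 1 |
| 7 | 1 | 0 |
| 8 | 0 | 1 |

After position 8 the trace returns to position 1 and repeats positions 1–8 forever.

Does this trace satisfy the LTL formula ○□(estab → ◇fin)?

The position after 0 is 1; □(estab → ◇fin) is true there.

Yes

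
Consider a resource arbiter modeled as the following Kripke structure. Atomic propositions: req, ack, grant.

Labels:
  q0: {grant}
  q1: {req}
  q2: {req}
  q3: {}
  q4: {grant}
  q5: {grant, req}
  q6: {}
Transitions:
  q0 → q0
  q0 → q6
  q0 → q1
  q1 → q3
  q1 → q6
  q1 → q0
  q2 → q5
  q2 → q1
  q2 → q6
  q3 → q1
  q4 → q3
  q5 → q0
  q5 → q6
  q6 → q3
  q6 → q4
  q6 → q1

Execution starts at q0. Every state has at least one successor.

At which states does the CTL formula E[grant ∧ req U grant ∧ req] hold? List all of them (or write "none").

States satisfying grant ∧ req: {q5}.
States satisfying E[grant ∧ req U grant ∧ req]: {q5}.

{q5}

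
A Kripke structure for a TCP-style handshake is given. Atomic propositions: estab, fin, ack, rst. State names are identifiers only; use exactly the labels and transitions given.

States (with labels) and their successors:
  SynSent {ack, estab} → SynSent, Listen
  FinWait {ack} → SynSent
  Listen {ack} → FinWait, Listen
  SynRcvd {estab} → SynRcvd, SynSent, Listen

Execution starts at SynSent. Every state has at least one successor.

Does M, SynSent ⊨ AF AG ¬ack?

States satisfying AG ¬ack: ∅.
States satisfying AF AG ¬ack: ∅.
There is a path from SynSent along which AG ¬ack never holds.
SynSent ∉ Sat(AF AG ¬ack).

No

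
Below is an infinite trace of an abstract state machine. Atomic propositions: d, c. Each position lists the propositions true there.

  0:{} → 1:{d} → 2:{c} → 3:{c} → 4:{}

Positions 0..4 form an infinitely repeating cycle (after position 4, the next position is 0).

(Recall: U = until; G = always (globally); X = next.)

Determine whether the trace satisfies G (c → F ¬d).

Holds

c → F ¬d holds at every position 0..4, and those are all positions ever visited, so G (c → F ¬d) holds.
Positions where c holds: 2, 3.
Check F ¬d at each: 2→ok, 3→ok.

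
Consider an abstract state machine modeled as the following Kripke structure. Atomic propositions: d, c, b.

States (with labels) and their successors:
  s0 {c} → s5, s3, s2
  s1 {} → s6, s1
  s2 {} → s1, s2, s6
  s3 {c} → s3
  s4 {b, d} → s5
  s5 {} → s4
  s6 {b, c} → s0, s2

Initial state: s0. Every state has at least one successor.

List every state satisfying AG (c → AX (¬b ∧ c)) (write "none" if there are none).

States satisfying c → AX (¬b ∧ c): {s1, s2, s3, s4, s5}.
States satisfying AG (c → AX (¬b ∧ c)): {s3, s4, s5}.

{s3, s4, s5}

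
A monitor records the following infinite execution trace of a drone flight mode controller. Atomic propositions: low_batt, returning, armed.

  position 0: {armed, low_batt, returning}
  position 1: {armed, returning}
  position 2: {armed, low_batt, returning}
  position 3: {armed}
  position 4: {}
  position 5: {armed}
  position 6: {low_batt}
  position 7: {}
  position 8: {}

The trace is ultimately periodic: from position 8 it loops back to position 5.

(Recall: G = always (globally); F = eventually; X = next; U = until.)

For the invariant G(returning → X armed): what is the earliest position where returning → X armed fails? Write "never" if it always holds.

returning → X armed holds at every position 0..8, and those are all the positions the trace ever visits, so the invariant G(returning → X armed) is never violated.

never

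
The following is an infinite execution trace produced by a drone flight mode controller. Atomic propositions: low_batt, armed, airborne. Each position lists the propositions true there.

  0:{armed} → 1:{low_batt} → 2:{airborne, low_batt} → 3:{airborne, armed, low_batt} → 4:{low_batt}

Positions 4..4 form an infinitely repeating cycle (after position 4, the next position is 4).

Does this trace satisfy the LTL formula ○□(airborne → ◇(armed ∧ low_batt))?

The position after 0 is 1; □(airborne → ◇(armed ∧ low_batt)) is true there.

Yes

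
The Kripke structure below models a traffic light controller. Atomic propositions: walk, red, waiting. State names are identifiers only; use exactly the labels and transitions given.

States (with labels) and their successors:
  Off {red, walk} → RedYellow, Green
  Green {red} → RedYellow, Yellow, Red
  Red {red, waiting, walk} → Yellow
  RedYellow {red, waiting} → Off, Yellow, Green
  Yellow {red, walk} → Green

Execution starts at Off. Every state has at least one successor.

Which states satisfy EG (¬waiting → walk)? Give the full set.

{Off, RedYellow}

States satisfying ¬waiting → walk: {Off, Red, RedYellow, Yellow}.
States satisfying EG (¬waiting → walk): {Off, RedYellow}.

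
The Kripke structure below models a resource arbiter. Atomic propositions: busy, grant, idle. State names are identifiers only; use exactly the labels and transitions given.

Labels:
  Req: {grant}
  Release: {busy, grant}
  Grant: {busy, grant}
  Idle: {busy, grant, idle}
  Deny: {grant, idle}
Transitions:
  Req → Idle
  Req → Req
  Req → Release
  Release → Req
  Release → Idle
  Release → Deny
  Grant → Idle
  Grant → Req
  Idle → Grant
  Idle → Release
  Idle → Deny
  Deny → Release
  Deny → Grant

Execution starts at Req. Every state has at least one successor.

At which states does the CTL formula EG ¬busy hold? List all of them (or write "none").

States satisfying ¬busy: {Req, Deny}.
States satisfying EG ¬busy: {Req}.

{Req}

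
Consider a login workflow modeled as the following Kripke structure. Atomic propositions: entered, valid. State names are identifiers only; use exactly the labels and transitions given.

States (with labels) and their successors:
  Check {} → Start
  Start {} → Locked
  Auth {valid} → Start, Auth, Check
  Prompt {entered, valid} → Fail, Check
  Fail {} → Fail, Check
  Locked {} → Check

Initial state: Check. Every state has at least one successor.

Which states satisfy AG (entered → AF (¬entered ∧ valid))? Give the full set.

States satisfying entered → AF (¬entered ∧ valid): {Check, Start, Auth, Fail, Locked}.
States satisfying AG (entered → AF (¬entered ∧ valid)): {Check, Start, Auth, Fail, Locked}.

{Check, Start, Auth, Fail, Locked}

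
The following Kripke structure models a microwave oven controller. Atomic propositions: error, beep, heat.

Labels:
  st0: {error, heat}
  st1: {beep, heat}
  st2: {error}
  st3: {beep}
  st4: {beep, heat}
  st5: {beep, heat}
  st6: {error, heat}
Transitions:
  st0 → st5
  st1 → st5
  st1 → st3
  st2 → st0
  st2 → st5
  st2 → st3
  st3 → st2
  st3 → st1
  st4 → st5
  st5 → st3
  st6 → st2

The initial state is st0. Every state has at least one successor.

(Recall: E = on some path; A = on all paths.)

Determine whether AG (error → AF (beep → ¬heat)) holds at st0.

Yes

States satisfying error → AF (beep → ¬heat): {st0, st1, st2, st3, st4, st5, st6}.
States satisfying AG (error → AF (beep → ¬heat)): {st0, st1, st2, st3, st4, st5, st6}.
Every state reachable from st0 satisfies error → AF (beep → ¬heat).
st0 ∈ Sat(AG (error → AF (beep → ¬heat))).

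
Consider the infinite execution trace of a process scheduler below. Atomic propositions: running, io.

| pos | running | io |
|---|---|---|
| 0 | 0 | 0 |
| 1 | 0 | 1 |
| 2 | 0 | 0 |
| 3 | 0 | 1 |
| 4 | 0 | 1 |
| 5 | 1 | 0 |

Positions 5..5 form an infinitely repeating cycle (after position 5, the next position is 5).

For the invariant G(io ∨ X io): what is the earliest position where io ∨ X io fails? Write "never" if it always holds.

Check io ∨ X io at each position in order: 0 ✓, 1 ✓, 2 ✓, 3 ✓, 4 ✓.
At position 5 the labels are {running} and the next position 5 has {running}, so io ∨ X io is false there. This is the first violation.

5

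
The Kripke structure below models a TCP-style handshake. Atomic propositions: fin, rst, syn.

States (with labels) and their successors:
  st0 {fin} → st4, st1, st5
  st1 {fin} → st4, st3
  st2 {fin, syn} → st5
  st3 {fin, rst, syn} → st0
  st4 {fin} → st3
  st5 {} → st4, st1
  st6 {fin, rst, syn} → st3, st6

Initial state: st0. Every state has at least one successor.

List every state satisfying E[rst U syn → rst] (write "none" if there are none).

{st0, st1, st3, st4, st5, st6}

States satisfying rst: {st3, st6}.
States satisfying syn → rst: {st0, st1, st3, st4, st5, st6}.
States satisfying E[rst U syn → rst]: {st0, st1, st3, st4, st5, st6}.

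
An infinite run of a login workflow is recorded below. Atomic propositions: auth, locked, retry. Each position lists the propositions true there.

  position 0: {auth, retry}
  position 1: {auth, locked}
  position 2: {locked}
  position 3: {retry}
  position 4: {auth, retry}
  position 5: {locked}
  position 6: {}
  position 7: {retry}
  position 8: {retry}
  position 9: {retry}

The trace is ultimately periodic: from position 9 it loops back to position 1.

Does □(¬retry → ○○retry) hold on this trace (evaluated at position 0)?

Holds

¬retry → ○○retry holds at every position 0..9, and those are all positions ever visited, so □(¬retry → ○○retry) holds.
Positions where ¬retry holds: 1, 2, 5, 6.
Check ○○retry at each: 1→ok, 2→ok, 5→ok, 6→ok.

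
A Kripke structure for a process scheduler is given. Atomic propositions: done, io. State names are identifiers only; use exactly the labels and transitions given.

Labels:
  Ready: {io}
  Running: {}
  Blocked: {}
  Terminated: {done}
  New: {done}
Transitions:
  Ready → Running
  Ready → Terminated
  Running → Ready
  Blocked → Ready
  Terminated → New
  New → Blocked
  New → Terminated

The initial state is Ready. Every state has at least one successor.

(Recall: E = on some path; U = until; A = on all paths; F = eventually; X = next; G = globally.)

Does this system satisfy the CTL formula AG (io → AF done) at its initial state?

States satisfying io → AF done: {Running, Blocked, Terminated, New}.
States satisfying AG (io → AF done): ∅.
Ready is reachable from Ready and violates io → AF done, so AG fails at Ready.
Ready ∉ Sat(AG (io → AF done)).

Violated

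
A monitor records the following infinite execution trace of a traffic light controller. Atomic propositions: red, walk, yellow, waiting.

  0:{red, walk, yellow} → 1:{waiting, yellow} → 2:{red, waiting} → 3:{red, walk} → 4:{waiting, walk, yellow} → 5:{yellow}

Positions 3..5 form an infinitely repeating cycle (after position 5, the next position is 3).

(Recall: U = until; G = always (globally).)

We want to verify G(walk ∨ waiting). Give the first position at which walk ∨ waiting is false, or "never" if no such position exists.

Check walk ∨ waiting at each position in order: 0 ✓, 1 ✓, 2 ✓, 3 ✓, 4 ✓.
At position 5 the labels are {yellow}, so walk ∨ waiting is false there. This is the first violation.

5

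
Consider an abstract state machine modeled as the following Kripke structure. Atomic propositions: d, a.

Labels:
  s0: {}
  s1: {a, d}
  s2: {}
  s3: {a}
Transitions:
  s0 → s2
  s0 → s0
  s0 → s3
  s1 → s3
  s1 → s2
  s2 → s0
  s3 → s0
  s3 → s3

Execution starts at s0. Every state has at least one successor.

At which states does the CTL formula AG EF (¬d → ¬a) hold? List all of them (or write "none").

States satisfying EF (¬d → ¬a): {s0, s1, s2, s3}.
States satisfying AG EF (¬d → ¬a): {s0, s1, s2, s3}.

{s0, s1, s2, s3}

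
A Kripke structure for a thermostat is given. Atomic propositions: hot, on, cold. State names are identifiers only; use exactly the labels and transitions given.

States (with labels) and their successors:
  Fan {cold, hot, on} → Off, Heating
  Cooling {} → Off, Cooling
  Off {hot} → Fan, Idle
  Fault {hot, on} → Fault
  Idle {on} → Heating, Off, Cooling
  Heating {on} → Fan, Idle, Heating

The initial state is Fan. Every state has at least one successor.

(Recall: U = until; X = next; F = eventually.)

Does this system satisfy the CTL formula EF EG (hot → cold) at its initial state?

States satisfying EG (hot → cold): {Fan, Cooling, Idle, Heating}.
States satisfying EF EG (hot → cold): {Fan, Cooling, Off, Idle, Heating}.
Some path from Fan reaches a state where EG (hot → cold) holds.
Fan ∈ Sat(EF EG (hot → cold)).

Yes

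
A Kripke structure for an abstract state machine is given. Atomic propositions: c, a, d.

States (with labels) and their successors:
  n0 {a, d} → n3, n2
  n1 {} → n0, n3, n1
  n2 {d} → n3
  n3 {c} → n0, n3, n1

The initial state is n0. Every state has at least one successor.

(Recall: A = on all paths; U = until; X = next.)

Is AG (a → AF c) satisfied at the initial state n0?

States satisfying a → AF c: {n0, n1, n2, n3}.
States satisfying AG (a → AF c): {n0, n1, n2, n3}.
Every state reachable from n0 satisfies a → AF c.
n0 ∈ Sat(AG (a → AF c)).

Yes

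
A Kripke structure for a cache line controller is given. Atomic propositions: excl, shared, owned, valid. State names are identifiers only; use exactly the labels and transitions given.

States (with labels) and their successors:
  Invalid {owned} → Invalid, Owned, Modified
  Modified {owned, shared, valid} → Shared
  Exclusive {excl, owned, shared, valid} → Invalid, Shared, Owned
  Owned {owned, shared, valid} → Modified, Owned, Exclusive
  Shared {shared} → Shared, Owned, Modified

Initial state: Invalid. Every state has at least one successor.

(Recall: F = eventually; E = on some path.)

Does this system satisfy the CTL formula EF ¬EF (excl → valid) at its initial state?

Does not hold

States satisfying ¬EF (excl → valid): ∅.
States satisfying EF ¬EF (excl → valid): ∅.
No suitable path/successor from Invalid witnesses the formula.
Invalid ∉ Sat(EF ¬EF (excl → valid)).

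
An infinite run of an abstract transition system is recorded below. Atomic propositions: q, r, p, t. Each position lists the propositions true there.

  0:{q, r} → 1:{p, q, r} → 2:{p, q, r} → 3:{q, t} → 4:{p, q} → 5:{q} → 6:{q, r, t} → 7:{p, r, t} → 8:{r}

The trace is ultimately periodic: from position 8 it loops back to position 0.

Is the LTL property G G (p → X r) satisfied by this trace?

G (p → X r) must hold at every position from 0 onward. It fails at position 0, so G G (p → X r) is false.

Does not hold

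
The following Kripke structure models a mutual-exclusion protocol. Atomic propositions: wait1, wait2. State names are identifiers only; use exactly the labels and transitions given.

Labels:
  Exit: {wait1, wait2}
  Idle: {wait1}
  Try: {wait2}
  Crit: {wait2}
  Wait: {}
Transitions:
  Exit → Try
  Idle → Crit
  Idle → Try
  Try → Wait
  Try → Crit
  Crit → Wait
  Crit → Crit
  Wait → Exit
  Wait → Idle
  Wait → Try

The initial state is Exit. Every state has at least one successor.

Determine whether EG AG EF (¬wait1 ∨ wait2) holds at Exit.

States satisfying AG EF (¬wait1 ∨ wait2): {Exit, Idle, Try, Crit, Wait}.
States satisfying EG AG EF (¬wait1 ∨ wait2): {Exit, Idle, Try, Crit, Wait}.
Exit ∈ Sat(EG AG EF (¬wait1 ∨ wait2)).

Holds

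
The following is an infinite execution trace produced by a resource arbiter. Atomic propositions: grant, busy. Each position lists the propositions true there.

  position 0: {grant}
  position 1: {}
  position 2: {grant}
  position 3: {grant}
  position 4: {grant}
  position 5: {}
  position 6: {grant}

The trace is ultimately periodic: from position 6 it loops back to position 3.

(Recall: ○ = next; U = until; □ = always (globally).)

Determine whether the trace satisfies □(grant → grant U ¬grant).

grant → grant U ¬grant holds at every position 0..6, and those are all positions ever visited, so □(grant → grant U ¬grant) holds.
Positions where grant holds: 0, 2, 3, 4, 6.
Check grant U ¬grant at each: 0→ok, 2→ok, 3→ok, 4→ok, 6→ok.

Yes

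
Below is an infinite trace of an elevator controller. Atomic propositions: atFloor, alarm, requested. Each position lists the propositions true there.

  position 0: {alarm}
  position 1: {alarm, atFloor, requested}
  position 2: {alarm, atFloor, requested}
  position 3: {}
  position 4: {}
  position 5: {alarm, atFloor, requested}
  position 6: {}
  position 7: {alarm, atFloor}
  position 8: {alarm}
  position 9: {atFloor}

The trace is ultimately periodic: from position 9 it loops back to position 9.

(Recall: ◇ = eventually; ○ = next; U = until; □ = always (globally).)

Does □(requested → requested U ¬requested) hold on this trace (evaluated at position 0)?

Yes

requested → requested U ¬requested holds at every position 0..9, and those are all positions ever visited, so □(requested → requested U ¬requested) holds.
Positions where requested holds: 1, 2, 5.
Check requested U ¬requested at each: 1→ok, 2→ok, 5→ok.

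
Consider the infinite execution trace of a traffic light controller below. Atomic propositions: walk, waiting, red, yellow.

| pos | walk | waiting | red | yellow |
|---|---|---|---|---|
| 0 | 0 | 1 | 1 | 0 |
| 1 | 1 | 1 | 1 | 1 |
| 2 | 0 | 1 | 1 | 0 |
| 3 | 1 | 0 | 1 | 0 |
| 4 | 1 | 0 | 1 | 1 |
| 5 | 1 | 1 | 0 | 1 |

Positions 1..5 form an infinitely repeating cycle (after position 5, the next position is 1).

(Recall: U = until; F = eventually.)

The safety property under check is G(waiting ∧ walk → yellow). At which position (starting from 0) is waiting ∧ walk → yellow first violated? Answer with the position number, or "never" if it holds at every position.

waiting ∧ walk → yellow holds at every position 0..5, and those are all the positions the trace ever visits, so the invariant G(waiting ∧ walk → yellow) is never violated.

never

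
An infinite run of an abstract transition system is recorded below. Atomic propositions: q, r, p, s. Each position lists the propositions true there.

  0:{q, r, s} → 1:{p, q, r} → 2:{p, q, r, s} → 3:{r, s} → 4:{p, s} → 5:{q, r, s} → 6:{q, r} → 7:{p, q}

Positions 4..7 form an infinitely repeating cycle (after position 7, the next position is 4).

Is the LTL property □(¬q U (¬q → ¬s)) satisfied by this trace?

¬q U (¬q → ¬s) holds at every position 0..7, and those are all positions ever visited, so □(¬q U (¬q → ¬s)) holds.

Holds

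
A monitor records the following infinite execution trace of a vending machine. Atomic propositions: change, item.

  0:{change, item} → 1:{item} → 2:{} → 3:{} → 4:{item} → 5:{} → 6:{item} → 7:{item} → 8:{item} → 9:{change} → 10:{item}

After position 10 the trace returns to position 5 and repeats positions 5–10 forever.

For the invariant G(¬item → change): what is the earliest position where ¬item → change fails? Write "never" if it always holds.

2

Check ¬item → change at each position in order: 0 ✓, 1 ✓.
At position 2 the labels are {}, so ¬item → change is false there. This is the first violation.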